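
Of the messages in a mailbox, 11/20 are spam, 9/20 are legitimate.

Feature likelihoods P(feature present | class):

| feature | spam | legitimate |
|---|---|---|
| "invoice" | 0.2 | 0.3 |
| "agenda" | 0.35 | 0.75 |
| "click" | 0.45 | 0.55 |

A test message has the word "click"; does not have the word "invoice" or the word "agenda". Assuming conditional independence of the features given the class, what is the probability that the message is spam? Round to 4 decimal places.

0.7482

spam: 0.55 × (1−0.2) × (1−0.35) × 0.45 = 0.1287
legitimate: 0.45 × (1−0.3) × (1−0.75) × 0.55 = 0.0433125
P(spam | x) = 0.1287 / 0.1720125 ≈ 0.7482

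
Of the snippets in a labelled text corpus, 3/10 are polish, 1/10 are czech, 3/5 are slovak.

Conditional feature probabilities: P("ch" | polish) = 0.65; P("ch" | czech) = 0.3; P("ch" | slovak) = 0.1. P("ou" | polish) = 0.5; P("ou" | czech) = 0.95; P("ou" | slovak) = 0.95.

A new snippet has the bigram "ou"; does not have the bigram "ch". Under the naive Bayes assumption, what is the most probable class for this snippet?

polish: 0.3 × (1−0.65) × 0.5 = 0.0525
czech: 0.1 × (1−0.3) × 0.95 = 0.0665
slovak: 0.6 × (1−0.1) × 0.95 = 0.513
Highest score → slovak.

slovak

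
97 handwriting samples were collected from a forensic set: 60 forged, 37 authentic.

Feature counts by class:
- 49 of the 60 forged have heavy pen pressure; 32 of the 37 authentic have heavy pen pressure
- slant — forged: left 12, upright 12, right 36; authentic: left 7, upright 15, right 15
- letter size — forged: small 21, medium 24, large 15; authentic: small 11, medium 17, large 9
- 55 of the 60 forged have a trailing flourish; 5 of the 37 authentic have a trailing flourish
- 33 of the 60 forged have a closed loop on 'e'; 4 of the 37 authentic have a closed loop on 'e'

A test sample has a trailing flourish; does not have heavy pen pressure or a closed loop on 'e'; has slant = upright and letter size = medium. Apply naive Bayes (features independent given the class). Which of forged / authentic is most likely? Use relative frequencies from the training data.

forged: (60/97) × (11/60) × (12/60) × (24/60) × (55/60) × (27/60) ≈ 0.00374227
authentic: (37/97) × (5/37) × (15/37) × (17/37) × (5/37) × (33/37) ≈ 0.00115722
Highest score → forged.

forged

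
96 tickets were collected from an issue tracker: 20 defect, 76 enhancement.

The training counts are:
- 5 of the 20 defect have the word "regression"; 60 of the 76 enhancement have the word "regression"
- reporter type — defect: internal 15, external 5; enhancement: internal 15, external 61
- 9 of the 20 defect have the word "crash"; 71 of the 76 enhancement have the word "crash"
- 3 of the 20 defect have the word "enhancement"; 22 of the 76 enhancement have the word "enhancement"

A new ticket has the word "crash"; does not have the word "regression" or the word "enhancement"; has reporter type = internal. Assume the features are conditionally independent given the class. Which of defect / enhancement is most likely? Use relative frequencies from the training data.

defect: (20/96) × (15/20) × (15/20) × (9/20) × (17/20) = 0.04482421875
enhancement: (76/96) × (16/76) × (15/76) × (71/76) × (54/76) ≈ 0.0218349
Highest score → defect.

defect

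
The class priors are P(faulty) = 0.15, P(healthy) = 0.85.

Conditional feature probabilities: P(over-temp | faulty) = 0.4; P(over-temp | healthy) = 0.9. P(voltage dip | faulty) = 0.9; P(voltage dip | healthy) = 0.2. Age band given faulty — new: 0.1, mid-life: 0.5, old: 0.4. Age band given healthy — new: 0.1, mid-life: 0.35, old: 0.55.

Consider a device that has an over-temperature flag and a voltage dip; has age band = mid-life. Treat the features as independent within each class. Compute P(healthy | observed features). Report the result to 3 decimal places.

faulty: 0.15 × 0.4 × 0.9 × 0.5 = 0.027
healthy: 0.85 × 0.9 × 0.2 × 0.35 = 0.05355
P(healthy | x) = 0.05355 / 0.08055 ≈ 0.665

0.665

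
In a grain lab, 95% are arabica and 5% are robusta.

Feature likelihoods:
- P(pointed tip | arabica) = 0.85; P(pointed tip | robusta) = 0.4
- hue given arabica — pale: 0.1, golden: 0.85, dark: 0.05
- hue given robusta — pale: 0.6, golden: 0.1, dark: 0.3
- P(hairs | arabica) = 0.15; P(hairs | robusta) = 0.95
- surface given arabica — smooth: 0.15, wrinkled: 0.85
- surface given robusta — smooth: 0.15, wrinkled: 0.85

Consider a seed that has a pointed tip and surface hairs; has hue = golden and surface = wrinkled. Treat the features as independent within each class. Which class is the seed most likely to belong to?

arabica: 0.95 × 0.85 × 0.85 × 0.15 × 0.85 = 0.0875128125
robusta: 0.05 × 0.4 × 0.1 × 0.95 × 0.85 = 0.001615
Highest score → arabica.

arabica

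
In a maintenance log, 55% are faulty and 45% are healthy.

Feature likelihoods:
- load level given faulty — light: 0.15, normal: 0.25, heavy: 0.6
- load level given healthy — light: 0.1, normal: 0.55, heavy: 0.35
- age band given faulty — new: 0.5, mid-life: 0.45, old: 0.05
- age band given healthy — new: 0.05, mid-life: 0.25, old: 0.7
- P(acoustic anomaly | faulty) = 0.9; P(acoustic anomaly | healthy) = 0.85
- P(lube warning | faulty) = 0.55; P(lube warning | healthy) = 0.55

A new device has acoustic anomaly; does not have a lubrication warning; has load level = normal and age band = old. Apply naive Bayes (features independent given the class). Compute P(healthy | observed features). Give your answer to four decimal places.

faulty: 0.55 × 0.25 × 0.05 × 0.9 × (1−0.55) = 0.002784375
healthy: 0.45 × 0.55 × 0.7 × 0.85 × (1−0.55) = 0.066268125
P(healthy | x) = 0.066268125 / 0.0690525 ≈ 0.9597

0.9597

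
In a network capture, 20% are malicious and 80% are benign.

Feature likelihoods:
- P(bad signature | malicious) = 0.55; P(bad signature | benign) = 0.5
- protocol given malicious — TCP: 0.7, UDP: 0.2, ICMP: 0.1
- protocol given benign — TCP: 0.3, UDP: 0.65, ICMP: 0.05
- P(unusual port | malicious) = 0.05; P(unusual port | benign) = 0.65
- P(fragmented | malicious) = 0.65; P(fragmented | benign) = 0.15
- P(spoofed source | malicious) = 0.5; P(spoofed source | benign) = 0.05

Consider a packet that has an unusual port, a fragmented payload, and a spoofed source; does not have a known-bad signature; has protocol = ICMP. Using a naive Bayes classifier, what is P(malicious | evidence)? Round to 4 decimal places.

malicious: 0.2 × (1−0.55) × 0.1 × 0.05 × 0.65 × 0.5 = 0.00014625
benign: 0.8 × (1−0.5) × 0.05 × 0.65 × 0.15 × 0.05 = 0.0000975
P(malicious | x) = 0.00014625 / 0.00024375 ≈ 0.6000

0.6000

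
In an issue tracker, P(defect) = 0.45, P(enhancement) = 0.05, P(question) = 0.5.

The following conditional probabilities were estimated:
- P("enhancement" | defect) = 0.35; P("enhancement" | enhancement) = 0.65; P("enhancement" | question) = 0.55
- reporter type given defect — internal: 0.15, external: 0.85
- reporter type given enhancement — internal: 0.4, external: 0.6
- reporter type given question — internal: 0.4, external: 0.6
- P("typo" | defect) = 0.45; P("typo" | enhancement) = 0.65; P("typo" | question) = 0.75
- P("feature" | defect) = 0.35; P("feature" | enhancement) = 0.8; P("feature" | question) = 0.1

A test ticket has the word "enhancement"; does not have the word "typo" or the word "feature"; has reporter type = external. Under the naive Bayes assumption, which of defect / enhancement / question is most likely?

defect

defect: 0.45 × 0.35 × 0.85 × (1−0.45) × (1−0.35) = 0.0478603125
enhancement: 0.05 × 0.65 × 0.6 × (1−0.65) × (1−0.8) = 0.001365
question: 0.5 × 0.55 × 0.6 × (1−0.75) × (1−0.1) = 0.037125
Highest score → defect.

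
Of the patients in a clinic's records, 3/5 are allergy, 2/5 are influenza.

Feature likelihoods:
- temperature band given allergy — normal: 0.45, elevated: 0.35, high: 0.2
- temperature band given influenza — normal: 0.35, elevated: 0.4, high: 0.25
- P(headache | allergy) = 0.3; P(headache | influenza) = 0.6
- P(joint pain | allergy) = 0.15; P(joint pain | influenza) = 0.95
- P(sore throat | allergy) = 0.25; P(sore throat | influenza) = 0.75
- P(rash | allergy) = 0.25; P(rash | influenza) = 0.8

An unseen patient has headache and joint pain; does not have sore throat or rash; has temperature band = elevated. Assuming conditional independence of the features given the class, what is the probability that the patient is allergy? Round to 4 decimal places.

0.5383

allergy: 0.6 × 0.35 × 0.3 × 0.15 × (1−0.25) × (1−0.25) = 0.005315625
influenza: 0.4 × 0.4 × 0.6 × 0.95 × (1−0.75) × (1−0.8) = 0.00456
P(allergy | x) = 0.005315625 / 0.009875625 ≈ 0.5383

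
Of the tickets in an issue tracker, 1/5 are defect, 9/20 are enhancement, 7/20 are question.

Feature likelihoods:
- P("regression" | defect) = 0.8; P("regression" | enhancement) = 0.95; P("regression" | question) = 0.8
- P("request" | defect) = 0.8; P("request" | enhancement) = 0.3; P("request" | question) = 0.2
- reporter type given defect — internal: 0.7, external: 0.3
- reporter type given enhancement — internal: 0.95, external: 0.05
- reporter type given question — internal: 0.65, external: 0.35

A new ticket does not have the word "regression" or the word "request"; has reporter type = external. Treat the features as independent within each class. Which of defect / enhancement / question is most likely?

defect: 0.2 × (1−0.8) × (1−0.8) × 0.3 = 0.0024
enhancement: 0.45 × (1−0.95) × (1−0.3) × 0.05 = 0.0007875
question: 0.35 × (1−0.8) × (1−0.2) × 0.35 = 0.0196
Highest score → question.

question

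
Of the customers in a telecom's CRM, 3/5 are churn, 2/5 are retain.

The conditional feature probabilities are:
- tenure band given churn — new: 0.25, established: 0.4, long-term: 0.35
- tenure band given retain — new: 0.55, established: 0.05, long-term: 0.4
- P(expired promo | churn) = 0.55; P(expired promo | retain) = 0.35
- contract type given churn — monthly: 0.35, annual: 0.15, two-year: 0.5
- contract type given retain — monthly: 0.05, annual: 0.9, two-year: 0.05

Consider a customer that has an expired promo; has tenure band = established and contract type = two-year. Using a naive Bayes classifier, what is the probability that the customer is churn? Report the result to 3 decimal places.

0.995

churn: 0.6 × 0.4 × 0.55 × 0.5 = 0.066
retain: 0.4 × 0.05 × 0.35 × 0.05 = 0.00035
P(churn | x) = 0.066 / 0.06635 ≈ 0.995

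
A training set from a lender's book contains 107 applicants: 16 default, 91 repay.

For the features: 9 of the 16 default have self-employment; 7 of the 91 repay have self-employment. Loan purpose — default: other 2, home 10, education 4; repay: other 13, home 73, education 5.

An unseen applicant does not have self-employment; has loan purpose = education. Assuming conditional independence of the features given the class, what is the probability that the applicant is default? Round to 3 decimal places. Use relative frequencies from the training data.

0.275

default: (16/107) × (7/16) × (4/16) ≈ 0.0163551
repay: (91/107) × (84/91) × (5/91) ≈ 0.0431344
P(default | x) = 0.0163551 / 0.0594895 ≈ 0.275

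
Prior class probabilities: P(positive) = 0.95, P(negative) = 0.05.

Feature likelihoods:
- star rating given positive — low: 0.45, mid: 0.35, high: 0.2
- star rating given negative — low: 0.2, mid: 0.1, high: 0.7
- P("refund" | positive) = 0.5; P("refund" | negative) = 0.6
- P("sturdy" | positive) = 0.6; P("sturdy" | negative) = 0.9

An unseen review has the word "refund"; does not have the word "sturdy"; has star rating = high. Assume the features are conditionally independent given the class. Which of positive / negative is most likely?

positive: 0.95 × 0.2 × 0.5 × (1−0.6) = 0.038
negative: 0.05 × 0.7 × 0.6 × (1−0.9) = 0.0021
Highest score → positive.

positive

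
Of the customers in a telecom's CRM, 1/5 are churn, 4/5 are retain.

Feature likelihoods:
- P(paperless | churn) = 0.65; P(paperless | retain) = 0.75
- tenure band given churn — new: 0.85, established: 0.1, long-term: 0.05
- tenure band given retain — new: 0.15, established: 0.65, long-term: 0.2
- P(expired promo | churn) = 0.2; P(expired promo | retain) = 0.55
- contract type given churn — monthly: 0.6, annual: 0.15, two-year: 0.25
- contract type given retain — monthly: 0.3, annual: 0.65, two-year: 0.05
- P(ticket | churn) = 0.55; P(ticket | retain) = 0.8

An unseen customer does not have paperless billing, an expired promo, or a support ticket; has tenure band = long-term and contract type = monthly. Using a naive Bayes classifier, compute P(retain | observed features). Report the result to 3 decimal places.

0.588

churn: 0.2 × (1−0.65) × 0.05 × (1−0.2) × 0.6 × (1−0.55) = 0.000756
retain: 0.8 × (1−0.75) × 0.2 × (1−0.55) × 0.3 × (1−0.8) = 0.00108
P(retain | x) = 0.00108 / 0.001836 ≈ 0.588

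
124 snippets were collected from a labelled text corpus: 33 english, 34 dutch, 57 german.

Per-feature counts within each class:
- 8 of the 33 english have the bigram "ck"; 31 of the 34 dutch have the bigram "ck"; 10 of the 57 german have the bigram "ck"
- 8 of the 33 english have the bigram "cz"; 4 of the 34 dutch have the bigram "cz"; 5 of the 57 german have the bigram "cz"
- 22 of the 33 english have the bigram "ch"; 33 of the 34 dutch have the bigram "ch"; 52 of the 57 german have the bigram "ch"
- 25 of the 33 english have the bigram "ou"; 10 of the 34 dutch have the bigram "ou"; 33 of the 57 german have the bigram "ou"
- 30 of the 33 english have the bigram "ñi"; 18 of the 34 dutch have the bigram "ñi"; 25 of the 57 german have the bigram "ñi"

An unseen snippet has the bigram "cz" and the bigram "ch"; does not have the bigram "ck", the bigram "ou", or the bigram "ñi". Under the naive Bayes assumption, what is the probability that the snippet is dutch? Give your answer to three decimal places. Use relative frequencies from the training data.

0.104

english: (33/124) × (25/33) × (8/33) × (22/33) × (8/33) × (3/33) ≈ 0.000718103
dutch: (34/124) × (3/34) × (4/34) × (33/34) × (24/34) × (16/34) ≈ 0.000917675
german: (57/124) × (47/57) × (5/57) × (52/57) × (24/57) × (32/57) ≈ 0.00716987
P(dutch | x) = 0.000917675 / 0.008805648 ≈ 0.104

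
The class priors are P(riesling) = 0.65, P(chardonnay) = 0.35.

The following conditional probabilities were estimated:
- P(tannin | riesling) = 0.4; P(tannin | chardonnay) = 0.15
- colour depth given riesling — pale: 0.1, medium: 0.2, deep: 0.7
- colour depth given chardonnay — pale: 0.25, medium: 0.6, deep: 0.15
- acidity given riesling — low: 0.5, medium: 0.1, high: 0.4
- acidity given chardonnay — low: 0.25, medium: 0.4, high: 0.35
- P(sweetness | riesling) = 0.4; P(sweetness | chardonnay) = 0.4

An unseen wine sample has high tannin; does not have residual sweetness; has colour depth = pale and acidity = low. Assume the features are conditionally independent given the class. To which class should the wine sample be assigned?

riesling

riesling: 0.65 × 0.4 × 0.1 × 0.5 × (1−0.4) = 0.0078
chardonnay: 0.35 × 0.15 × 0.25 × 0.25 × (1−0.4) = 0.00196875
Highest score → riesling.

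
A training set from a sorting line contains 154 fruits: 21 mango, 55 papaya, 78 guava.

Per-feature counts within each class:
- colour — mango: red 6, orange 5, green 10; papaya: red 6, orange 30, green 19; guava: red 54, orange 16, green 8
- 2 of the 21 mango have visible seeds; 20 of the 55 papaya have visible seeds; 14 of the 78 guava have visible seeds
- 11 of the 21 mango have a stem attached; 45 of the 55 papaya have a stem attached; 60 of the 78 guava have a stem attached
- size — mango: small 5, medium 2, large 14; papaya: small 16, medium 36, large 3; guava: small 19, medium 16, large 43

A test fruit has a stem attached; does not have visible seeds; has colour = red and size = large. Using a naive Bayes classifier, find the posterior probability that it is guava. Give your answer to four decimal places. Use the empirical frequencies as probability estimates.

0.9009

mango: (21/154) × (6/21) × (19/21) × (11/21) × (14/21) ≈ 0.0123097
papaya: (55/154) × (6/55) × (35/55) × (45/55) × (3/55) ≈ 0.00110648
guava: (78/154) × (54/78) × (64/78) × (60/78) × (43/78) ≈ 0.122008
P(guava | x) = 0.122008 / 0.13542418 ≈ 0.9009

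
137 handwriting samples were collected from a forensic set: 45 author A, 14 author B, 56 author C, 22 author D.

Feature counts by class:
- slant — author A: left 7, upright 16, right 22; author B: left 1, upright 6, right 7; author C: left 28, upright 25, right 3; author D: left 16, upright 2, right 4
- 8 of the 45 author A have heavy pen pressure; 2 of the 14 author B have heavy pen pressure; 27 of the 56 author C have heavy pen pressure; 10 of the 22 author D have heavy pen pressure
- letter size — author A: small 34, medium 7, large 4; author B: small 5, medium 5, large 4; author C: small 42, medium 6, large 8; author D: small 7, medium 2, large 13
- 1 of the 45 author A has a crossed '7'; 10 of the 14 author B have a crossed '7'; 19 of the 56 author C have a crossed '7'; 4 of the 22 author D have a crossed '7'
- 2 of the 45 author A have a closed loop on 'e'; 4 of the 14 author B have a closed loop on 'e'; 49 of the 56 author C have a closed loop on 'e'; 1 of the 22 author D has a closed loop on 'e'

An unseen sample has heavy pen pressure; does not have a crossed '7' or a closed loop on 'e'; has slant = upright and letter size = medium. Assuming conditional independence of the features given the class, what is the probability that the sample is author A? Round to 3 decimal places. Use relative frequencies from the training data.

0.639

author A: (45/137) × (16/45) × (8/45) × (7/45) × (44/45) × (43/45) ≈ 0.00301758
author B: (14/137) × (6/14) × (2/14) × (5/14) × (4/14) × (10/14) ≈ 0.000456014
author C: (56/137) × (25/56) × (27/56) × (6/56) × (37/56) × (7/56) ≈ 0.000778542
author D: (22/137) × (2/22) × (10/22) × (2/22) × (18/22) × (21/22) ≈ 0.00047113
P(author A | x) = 0.00301758 / 0.004723266 ≈ 0.639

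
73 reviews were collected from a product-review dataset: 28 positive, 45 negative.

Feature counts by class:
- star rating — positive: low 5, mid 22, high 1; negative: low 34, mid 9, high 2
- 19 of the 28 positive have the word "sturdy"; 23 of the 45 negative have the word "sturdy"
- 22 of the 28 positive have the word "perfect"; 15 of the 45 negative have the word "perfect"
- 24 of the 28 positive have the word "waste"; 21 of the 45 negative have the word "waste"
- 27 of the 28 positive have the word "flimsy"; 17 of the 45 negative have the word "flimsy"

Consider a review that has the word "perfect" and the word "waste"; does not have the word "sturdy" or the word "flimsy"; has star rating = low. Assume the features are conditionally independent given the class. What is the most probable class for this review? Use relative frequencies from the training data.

positive: (28/73) × (5/28) × (9/28) × (22/28) × (24/28) × (1/28) ≈ 0.000529531
negative: (45/73) × (34/45) × (22/45) × (15/45) × (21/45) × (28/45) ≈ 0.0220393
Highest score → negative.

negative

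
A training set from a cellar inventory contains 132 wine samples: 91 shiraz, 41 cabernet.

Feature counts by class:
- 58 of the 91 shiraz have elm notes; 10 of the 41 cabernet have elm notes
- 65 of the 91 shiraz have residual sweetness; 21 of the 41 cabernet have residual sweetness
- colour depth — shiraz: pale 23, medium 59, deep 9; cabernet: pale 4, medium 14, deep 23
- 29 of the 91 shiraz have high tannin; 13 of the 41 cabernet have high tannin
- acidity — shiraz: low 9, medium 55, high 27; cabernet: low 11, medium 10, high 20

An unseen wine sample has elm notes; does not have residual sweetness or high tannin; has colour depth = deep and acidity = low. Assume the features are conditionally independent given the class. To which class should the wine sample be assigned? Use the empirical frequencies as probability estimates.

shiraz: (91/132) × (58/91) × (26/91) × (9/91) × (62/91) × (9/91) ≈ 0.00083664
cabernet: (41/132) × (10/41) × (20/41) × (23/41) × (28/41) × (11/41) ≈ 0.00379839
Highest score → cabernet.

cabernet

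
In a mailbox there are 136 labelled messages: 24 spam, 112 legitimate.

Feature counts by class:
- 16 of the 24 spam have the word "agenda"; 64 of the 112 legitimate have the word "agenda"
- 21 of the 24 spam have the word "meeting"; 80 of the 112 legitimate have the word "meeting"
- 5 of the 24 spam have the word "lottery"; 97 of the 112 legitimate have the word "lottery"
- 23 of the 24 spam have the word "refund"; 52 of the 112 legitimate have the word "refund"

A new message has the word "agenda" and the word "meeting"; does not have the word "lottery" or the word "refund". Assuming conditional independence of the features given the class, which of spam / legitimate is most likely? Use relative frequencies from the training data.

spam: (24/136) × (16/24) × (21/24) × (19/24) × (1/24) ≈ 0.00339563
legitimate: (112/136) × (64/112) × (80/112) × (15/112) × (60/112) ≈ 0.0241168
Highest score → legitimate.

legitimate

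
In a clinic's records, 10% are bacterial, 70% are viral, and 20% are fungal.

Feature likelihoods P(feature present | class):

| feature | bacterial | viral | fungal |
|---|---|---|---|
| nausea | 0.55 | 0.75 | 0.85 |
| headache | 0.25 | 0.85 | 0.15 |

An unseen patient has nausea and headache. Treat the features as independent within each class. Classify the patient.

viral

bacterial: 0.1 × 0.55 × 0.25 = 0.01375
viral: 0.7 × 0.75 × 0.85 = 0.44625
fungal: 0.2 × 0.85 × 0.15 = 0.0255
Highest score → viral.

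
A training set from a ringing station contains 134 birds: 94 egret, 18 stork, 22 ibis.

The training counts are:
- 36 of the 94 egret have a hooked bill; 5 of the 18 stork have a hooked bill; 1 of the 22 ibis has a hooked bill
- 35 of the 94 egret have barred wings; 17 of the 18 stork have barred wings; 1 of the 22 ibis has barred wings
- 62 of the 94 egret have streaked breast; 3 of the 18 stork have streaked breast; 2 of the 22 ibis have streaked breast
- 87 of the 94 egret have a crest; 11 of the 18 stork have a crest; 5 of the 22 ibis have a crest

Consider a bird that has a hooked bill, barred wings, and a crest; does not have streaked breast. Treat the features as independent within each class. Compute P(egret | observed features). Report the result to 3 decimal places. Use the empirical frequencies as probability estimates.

egret: (94/134) × (36/94) × (35/94) × (32/94) × (87/94) ≈ 0.0315175
stork: (18/134) × (5/18) × (17/18) × (15/18) × (11/18) ≈ 0.0179465
ibis: (22/134) × (1/22) × (1/22) × (20/22) × (5/22) ≈ 0.0000700853
P(egret | x) = 0.0315175 / 0.0495340853 ≈ 0.636

0.636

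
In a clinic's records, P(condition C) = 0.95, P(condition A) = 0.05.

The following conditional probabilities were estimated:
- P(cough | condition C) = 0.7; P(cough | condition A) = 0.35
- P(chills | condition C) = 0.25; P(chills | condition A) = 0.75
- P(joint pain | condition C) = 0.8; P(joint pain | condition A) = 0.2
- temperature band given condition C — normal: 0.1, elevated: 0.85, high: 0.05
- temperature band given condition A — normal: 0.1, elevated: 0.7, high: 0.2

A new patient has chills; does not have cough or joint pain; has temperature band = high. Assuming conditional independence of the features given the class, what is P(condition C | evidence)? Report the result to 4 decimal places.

0.1545

condition C: 0.95 × (1−0.7) × 0.25 × (1−0.8) × 0.05 = 0.0007125
condition A: 0.05 × (1−0.35) × 0.75 × (1−0.2) × 0.2 = 0.0039
P(condition C | x) = 0.0007125 / 0.0046125 ≈ 0.1545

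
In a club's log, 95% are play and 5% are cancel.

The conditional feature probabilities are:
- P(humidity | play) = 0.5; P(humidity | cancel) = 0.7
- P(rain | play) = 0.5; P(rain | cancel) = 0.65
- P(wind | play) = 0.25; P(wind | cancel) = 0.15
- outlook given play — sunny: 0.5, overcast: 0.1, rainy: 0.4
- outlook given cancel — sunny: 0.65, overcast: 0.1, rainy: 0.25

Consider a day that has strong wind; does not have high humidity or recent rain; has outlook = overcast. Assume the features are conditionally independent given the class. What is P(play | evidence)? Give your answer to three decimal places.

play: 0.95 × (1−0.5) × (1−0.5) × 0.25 × 0.1 = 0.0059375
cancel: 0.05 × (1−0.7) × (1−0.65) × 0.15 × 0.1 = 0.00007875
P(play | x) = 0.0059375 / 0.00601625 ≈ 0.987

0.987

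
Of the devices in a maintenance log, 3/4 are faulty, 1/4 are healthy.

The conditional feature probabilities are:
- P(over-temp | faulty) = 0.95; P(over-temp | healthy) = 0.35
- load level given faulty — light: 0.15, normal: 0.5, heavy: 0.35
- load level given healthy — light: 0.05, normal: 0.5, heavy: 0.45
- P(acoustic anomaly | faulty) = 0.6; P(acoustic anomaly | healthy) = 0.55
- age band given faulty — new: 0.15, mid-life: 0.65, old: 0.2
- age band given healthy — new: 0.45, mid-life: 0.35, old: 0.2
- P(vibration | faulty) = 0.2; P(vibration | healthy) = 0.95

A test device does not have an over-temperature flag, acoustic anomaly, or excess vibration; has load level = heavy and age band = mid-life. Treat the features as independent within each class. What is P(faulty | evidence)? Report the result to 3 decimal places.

0.826

faulty: 0.75 × (1−0.95) × 0.35 × (1−0.6) × 0.65 × (1−0.2) = 0.00273
healthy: 0.25 × (1−0.35) × 0.45 × (1−0.55) × 0.35 × (1−0.95) = 0.000575859375
P(faulty | x) = 0.00273 / 0.003305859375 ≈ 0.826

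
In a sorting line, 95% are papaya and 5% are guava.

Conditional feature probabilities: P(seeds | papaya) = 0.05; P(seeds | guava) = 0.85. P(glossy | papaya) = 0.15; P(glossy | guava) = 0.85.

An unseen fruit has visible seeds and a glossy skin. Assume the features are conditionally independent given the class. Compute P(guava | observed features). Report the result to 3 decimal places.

papaya: 0.95 × 0.05 × 0.15 = 0.007125
guava: 0.05 × 0.85 × 0.85 = 0.036125
P(guava | x) = 0.036125 / 0.04325 ≈ 0.835

0.835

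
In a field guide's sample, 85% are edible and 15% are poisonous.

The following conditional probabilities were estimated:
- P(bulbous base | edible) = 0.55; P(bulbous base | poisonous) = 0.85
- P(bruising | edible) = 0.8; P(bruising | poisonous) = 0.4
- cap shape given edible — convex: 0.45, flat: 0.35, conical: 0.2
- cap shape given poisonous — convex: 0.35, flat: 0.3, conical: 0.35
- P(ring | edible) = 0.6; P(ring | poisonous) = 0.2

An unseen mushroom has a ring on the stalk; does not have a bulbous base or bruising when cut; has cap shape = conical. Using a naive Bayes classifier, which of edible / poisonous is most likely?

edible: 0.85 × (1−0.55) × (1−0.8) × 0.2 × 0.6 = 0.00918
poisonous: 0.15 × (1−0.85) × (1−0.4) × 0.35 × 0.2 = 0.000945
Highest score → edible.

edible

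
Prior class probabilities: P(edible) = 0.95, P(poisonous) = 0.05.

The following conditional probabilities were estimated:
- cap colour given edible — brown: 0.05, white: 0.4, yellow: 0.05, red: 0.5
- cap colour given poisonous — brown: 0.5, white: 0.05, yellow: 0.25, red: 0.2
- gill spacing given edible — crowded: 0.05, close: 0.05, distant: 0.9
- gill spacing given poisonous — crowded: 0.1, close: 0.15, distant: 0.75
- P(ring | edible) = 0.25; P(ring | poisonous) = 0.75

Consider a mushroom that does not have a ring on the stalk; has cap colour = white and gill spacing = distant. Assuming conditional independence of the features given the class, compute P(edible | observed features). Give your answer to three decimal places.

edible: 0.95 × 0.4 × 0.9 × (1−0.25) = 0.2565
poisonous: 0.05 × 0.05 × 0.75 × (1−0.75) = 0.00046875
P(edible | x) = 0.2565 / 0.25696875 ≈ 0.998

0.998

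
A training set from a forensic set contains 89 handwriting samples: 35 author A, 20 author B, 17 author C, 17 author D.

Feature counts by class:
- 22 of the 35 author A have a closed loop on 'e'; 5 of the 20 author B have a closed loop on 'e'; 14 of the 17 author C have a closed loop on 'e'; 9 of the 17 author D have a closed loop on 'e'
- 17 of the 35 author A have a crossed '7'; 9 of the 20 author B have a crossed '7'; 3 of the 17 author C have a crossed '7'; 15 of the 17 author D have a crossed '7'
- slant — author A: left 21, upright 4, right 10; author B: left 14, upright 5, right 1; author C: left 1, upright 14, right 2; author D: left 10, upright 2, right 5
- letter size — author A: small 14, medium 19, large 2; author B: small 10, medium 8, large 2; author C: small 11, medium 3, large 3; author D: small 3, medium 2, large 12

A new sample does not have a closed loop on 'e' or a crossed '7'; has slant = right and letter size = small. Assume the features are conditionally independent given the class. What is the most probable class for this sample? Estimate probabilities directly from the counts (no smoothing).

author A

author A: (35/89) × (13/35) × (18/35) × (10/35) × (14/35) ≈ 0.00858519
author B: (20/89) × (15/20) × (11/20) × (1/20) × (10/20) ≈ 0.00231742
author C: (17/89) × (3/17) × (14/17) × (2/17) × (11/17) ≈ 0.00211317
author D: (17/89) × (8/17) × (2/17) × (5/17) × (3/17) ≈ 0.000548876
Highest score → author A.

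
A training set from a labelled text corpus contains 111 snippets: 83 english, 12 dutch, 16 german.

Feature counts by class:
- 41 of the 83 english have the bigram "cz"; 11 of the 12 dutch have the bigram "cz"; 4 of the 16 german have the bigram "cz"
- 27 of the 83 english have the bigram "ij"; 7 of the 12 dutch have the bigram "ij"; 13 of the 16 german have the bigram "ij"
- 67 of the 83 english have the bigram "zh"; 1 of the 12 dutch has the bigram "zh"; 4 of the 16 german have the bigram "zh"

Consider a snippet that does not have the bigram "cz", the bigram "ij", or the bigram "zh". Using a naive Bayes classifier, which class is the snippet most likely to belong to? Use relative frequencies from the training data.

english

english: (83/111) × (42/83) × (56/83) × (16/83) ≈ 0.0492128
dutch: (12/111) × (1/12) × (5/12) × (11/12) ≈ 0.00344094
german: (16/111) × (12/16) × (3/16) × (12/16) ≈ 0.0152027
Highest score → english.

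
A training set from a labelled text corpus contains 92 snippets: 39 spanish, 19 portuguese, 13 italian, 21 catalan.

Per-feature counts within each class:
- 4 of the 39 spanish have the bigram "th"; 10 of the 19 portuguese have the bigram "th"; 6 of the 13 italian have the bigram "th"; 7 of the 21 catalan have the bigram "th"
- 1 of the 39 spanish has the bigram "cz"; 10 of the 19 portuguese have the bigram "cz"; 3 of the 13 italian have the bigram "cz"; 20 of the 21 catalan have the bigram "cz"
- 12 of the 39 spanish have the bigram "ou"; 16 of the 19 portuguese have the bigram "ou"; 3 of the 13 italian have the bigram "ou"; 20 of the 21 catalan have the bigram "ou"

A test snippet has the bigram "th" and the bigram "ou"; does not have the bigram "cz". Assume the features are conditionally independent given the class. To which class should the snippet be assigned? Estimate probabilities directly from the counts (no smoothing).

spanish: (39/92) × (4/39) × (38/39) × (12/39) ≈ 0.0130349
portuguese: (19/92) × (10/19) × (9/19) × (16/19) ≈ 0.0433578
italian: (13/92) × (6/13) × (10/13) × (3/13) ≈ 0.0115771
catalan: (21/92) × (7/21) × (1/21) × (20/21) ≈ 0.00345066
Highest score → portuguese.

portuguese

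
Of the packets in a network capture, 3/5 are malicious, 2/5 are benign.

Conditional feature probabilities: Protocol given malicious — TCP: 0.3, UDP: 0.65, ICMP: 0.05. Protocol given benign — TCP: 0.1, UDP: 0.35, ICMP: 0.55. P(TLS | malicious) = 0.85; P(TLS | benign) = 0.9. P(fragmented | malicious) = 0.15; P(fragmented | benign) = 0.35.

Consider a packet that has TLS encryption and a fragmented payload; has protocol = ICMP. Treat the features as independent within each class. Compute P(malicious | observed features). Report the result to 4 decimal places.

malicious: 0.6 × 0.05 × 0.85 × 0.15 = 0.003825
benign: 0.4 × 0.55 × 0.9 × 0.35 = 0.0693
P(malicious | x) = 0.003825 / 0.073125 ≈ 0.0523

0.0523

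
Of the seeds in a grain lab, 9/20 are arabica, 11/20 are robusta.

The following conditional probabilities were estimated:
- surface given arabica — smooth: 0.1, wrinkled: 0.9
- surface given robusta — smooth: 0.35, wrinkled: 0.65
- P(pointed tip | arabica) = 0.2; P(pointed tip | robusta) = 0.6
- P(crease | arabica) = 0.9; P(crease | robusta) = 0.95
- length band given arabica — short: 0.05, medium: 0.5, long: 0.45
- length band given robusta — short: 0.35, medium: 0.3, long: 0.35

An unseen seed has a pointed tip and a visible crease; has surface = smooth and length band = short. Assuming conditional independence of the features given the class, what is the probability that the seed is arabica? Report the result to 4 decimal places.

arabica: 0.45 × 0.1 × 0.2 × 0.9 × 0.05 = 0.000405
robusta: 0.55 × 0.35 × 0.6 × 0.95 × 0.35 = 0.03840375
P(arabica | x) = 0.000405 / 0.03880875 ≈ 0.0104

0.0104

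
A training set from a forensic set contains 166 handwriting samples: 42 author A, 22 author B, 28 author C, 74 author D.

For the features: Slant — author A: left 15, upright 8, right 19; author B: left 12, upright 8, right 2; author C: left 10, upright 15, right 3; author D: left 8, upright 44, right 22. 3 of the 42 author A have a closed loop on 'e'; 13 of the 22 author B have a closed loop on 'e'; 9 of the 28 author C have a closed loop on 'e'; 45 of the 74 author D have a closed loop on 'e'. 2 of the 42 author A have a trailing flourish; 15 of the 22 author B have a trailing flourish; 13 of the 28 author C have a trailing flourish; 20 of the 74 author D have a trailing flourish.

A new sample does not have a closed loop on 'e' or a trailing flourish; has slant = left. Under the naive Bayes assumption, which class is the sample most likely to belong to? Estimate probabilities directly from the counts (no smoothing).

author A: (42/166) × (15/42) × (39/42) × (40/42) ≈ 0.0799115
author B: (22/166) × (12/22) × (9/22) × (7/22) ≈ 0.00940954
author C: (28/166) × (10/28) × (19/28) × (15/28) ≈ 0.0218988
author D: (74/166) × (8/74) × (29/74) × (54/74) ≈ 0.0137819
Highest score → author A.

author A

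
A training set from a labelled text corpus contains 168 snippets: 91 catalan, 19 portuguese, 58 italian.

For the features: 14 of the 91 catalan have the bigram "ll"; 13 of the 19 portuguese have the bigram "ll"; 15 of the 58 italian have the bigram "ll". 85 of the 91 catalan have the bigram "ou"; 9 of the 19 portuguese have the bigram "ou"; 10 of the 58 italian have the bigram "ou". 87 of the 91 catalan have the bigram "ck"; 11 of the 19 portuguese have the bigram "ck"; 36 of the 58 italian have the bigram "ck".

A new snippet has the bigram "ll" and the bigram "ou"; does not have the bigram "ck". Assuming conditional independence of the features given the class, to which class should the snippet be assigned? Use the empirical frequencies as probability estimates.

catalan: (91/168) × (14/91) × (85/91) × (4/91) ≈ 0.00342149
portuguese: (19/168) × (13/19) × (9/19) × (8/19) ≈ 0.0154333
italian: (58/168) × (15/58) × (10/58) × (22/58) ≈ 0.00583914
Highest score → portuguese.

portuguese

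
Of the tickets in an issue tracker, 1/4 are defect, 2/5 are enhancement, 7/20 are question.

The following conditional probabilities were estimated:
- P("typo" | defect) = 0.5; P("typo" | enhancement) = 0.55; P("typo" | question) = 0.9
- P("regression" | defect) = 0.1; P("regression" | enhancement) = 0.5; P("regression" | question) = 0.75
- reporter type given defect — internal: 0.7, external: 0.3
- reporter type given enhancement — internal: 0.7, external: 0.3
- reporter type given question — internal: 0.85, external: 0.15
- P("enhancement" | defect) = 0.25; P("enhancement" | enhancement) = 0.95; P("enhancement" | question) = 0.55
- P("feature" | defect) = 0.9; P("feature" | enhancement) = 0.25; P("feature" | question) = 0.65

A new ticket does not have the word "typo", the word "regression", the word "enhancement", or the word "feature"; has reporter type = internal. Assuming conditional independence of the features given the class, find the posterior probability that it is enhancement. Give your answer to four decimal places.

0.2503

defect: 0.25 × (1−0.5) × (1−0.1) × 0.7 × (1−0.25) × (1−0.9) = 0.00590625
enhancement: 0.4 × (1−0.55) × (1−0.5) × 0.7 × (1−0.95) × (1−0.25) = 0.0023625
question: 0.35 × (1−0.9) × (1−0.75) × 0.85 × (1−0.55) × (1−0.65) = 0.00117140625
P(enhancement | x) = 0.0023625 / 0.00944015625 ≈ 0.2503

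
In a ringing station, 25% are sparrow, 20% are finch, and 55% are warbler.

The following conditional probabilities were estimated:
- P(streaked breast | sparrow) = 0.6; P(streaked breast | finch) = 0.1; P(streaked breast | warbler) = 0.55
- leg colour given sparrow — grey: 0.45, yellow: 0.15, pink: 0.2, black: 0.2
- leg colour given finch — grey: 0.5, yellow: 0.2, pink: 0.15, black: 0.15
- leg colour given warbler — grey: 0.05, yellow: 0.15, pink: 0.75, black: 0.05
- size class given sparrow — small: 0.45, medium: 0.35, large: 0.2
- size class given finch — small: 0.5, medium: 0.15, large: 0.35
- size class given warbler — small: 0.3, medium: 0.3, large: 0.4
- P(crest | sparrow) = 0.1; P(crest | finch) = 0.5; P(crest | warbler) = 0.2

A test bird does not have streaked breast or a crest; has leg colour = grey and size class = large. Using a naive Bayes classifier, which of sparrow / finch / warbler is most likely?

sparrow: 0.25 × (1−0.6) × 0.45 × 0.2 × (1−0.1) = 0.0081
finch: 0.2 × (1−0.1) × 0.5 × 0.35 × (1−0.5) = 0.01575
warbler: 0.55 × (1−0.55) × 0.05 × 0.4 × (1−0.2) = 0.00396
Highest score → finch.

finch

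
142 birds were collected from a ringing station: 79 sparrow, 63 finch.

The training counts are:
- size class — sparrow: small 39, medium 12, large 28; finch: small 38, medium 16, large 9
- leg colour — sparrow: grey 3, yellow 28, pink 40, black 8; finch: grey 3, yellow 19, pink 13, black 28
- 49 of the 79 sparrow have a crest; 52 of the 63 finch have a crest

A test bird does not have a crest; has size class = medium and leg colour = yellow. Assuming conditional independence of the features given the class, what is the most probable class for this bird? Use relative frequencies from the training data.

sparrow

sparrow: (79/142) × (12/79) × (28/79) × (30/79) ≈ 0.0113741
finch: (63/142) × (16/63) × (19/63) × (11/63) ≈ 0.00593331
Highest score → sparrow.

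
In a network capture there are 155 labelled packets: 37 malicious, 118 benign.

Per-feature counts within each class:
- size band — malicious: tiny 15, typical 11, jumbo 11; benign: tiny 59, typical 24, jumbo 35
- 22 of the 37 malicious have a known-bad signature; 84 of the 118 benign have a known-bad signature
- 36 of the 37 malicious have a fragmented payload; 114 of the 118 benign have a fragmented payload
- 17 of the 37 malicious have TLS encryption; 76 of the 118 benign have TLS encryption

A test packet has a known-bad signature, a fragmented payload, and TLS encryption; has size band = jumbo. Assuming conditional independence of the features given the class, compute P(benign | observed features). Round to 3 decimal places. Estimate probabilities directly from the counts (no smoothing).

malicious: (37/155) × (11/37) × (22/37) × (36/37) × (17/37) ≈ 0.0188638
benign: (118/155) × (35/118) × (84/118) × (114/118) × (76/118) ≈ 0.10002
P(benign | x) = 0.10002 / 0.1188838 ≈ 0.841

0.841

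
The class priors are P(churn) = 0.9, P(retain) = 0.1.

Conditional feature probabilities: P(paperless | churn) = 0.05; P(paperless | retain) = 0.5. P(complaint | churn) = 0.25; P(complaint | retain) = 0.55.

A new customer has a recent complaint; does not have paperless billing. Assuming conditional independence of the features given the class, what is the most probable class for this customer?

churn: 0.9 × (1−0.05) × 0.25 = 0.21375
retain: 0.1 × (1−0.5) × 0.55 = 0.0275
Highest score → churn.

churn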